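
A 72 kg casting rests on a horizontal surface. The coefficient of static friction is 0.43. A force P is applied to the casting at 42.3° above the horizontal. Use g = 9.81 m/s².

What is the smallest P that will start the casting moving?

N = m g − P sin α (the pull lifts the casting).
At impending slip, P cos α = μ_s N = μ_s (m g − P sin α).
Solving: P (cos α + μ_s sin α) = μ_s m g → P = 0.43×706/(cos 42.3° + 0.43 sin 42.3°) = 304/1.029 = 295 N.

P ≈ 295 N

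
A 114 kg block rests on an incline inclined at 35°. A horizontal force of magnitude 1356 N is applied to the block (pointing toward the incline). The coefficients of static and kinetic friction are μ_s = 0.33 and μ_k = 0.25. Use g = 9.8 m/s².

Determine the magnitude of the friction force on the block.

Resolve perpendicular to the incline: N = m g cos θ + P sin θ = 114×9.8×cos 35° + 1356×sin 35° = 1693 N.
Parallel to the incline: P cos θ − m g sin θ = 1111 − 640.8 = 470 N; the friction needed to balance this is 470 N acting down the slope.
Maximum static friction: μ_s N = 0.33 × 1693 = 558.7 N.
Since 470 N is within the 558.7 N limit, the block stays put and friction is exactly 470 N.

f ≈ 470 N (down the incline)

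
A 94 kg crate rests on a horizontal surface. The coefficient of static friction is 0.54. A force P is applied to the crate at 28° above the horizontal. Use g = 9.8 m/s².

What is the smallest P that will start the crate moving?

N = m g − P sin α (the pull lifts the crate).
At impending slip, P cos α = μ_s N = μ_s (m g − P sin α).
Solving: P (cos α + μ_s sin α) = μ_s m g → P = 0.54×921/(cos 28° + 0.54 sin 28°) = 497/1.136 = 438 N.

P ≈ 438 N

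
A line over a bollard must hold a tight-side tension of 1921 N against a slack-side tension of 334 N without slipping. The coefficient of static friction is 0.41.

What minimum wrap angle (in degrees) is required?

T₂/T₁ = e^{μβ} → β = ln(T₂/T₁)/μ.
β = ln(1921/334)/0.41 = 1.749/0.41 = 4.267 rad.
In degrees: β = 4.267 × 180/π = 244°.

β_min ≈ 244°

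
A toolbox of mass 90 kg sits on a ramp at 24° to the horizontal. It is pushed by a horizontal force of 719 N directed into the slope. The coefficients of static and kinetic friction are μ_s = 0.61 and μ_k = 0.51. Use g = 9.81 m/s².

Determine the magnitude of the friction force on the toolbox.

f ≈ 298 N (down the incline)

The horizontal push has a component P sin θ into the surface, so N = m g cos θ + P sin θ = 806.6 + 292.4 = 1099 N.
Along the incline, the net driving force (taking up-slope positive) is P cos θ − m g sin θ = 656.8 − 359.1 = 297.7 N, so equilibrium requires friction f = -297.7 N (down-slope).
Maximum static friction: μ_s N = 0.61 × 1099 = 670.4 N.
|f_req| = 297.7 ≤ 670.4 N → the toolbox is in equilibrium; friction equals the required value.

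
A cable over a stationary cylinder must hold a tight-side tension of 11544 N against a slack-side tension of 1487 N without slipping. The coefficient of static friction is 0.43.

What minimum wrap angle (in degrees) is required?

β_min ≈ 273°

T₂/T₁ = e^{μβ} → β = ln(T₂/T₁)/μ.
β = ln(11544/1487)/0.43 = 2.049/0.43 = 4.766 rad.
In degrees: β = 4.766 × 180/π = 273°.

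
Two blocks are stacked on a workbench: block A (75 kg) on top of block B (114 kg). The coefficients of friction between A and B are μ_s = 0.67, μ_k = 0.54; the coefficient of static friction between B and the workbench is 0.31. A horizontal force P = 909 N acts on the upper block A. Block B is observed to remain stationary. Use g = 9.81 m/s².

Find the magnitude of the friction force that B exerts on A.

Between the blocks, N₁ = m_A g = 735.8 N.
So the A–B interface can sustain at most μ_s N₁ = 493 N of static friction.
P = 909 N exceeds that limit, so A slips over B and the interface friction becomes kinetic: f₁ = μ_k N₁ = 0.54×735.8 = 397 N.
By Newton's third law B feels 397 N forward from A. With B stationary, the floor's static friction on B balances it: f₂ = 397 N (well within μ_s(m_A+m_B)g = 574.8 N).

f ≈ 397 N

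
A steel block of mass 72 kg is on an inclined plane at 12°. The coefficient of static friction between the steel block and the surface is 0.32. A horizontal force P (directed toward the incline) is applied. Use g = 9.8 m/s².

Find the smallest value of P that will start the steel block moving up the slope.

At impending motion up the slope, friction acts down-slope at its limit: f = μ_s N.
Perpendicular to the incline: N = m g cos θ + P sin θ.
Along the incline: P cos θ = m g sin θ + μ_s N = m g sin θ + μ_s (m g cos θ + P sin θ).
Solving, P (cos θ − μ_s sin θ) = m g (sin θ + μ_s cos θ), so P = 72×9.8×(sin 12° + 0.32 cos 12°)/(cos 12° − 0.32 sin 12°) = 706×0.5209/0.9116 = 403 N.

P ≈ 403 N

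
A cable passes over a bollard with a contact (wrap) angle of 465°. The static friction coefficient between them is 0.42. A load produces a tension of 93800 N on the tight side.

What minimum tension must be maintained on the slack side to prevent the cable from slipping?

Capstan equation at impending slip: T_tight/T_slack = e^{μβ}.
β = 465° = 8.116 rad; e^{μβ} = e^{0.42×8.116} = 30.22.
T_slack = T_tight / e^{μβ} = 93800 / 30.22 = 3100 N.

T_min ≈ 3100 N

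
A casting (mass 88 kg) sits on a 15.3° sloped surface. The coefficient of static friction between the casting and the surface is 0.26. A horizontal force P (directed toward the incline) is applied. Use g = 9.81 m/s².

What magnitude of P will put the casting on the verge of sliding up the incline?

P ≈ 496 N

At impending motion up the slope, friction acts down-slope at its limit: f = μ_s N.
Perpendicular to the incline: N = m g cos θ + P sin θ.
Along the incline: P cos θ = m g sin θ + μ_s N = m g sin θ + μ_s (m g cos θ + P sin θ).
Solving, P (cos θ − μ_s sin θ) = m g (sin θ + μ_s cos θ), so P = 88×9.81×(sin 15.3° + 0.26 cos 15.3°)/(cos 15.3° − 0.26 sin 15.3°) = 863×0.5147/0.896 = 496 N.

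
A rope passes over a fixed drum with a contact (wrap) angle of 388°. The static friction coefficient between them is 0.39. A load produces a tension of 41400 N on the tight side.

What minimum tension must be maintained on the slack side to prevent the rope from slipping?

T_min ≈ 2950 N

Capstan equation at impending slip: T_tight/T_slack = e^{μβ}.
β = 388° = 6.772 rad; e^{μβ} = e^{0.39×6.772} = 14.03.
T_slack = T_tight / e^{μβ} = 41400 / 14.03 = 2950 N.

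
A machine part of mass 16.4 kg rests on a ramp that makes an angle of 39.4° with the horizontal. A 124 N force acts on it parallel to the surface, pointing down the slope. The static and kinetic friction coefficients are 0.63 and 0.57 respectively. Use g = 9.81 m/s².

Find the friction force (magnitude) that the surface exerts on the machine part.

Perpendicular to the surface, N = m g cos θ = 16.4·9.81·cos 39.4° = 124.3 N.
Parallel to the incline, ΣF = 0 gives f = m g sin θ + P = 102.1 + 124 = 226.1 N (up-slope positive).
Static friction can supply at most μ_s N = 78.32 N.
|226.1| exceeds 78.32 N, so the machine part slips down-slope; friction is kinetic, f = μ_k N = 0.57×124.3 = 70.9 N.

f ≈ 70.9 N (up the incline)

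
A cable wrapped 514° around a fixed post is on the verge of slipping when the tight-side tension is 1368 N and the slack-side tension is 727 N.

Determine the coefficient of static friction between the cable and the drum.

μ ≈ 0.0705

T₂/T₁ = e^{μβ} → μ = ln(T₂/T₁)/β.
β = 514° = 8.971 rad.
μ = ln(1368/727)/8.971 = ln(1.882)/8.971 = 0.0705.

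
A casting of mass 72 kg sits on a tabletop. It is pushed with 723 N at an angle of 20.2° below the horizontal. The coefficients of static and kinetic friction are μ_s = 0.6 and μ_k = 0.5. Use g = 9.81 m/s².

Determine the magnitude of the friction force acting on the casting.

f ≈ 478 N

The vertical component of P adds to the normal force: N = m g + P sin α = 706.3 + 249.7 = 956 N.
For equilibrium, f = P cos α = 723×cos 20.2° = 678.5 N.
μ_s N = 0.6 × 956 = 573.6 N.
The required friction exceeds μ_s N, so the casting moves and f = μ_k N = 478 N.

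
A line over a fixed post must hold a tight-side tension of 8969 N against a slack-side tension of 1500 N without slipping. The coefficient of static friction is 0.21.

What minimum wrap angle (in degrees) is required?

T₂/T₁ = e^{μβ} → β = ln(T₂/T₁)/μ.
β = ln(8969/1500)/0.21 = 1.788/0.21 = 8.516 rad.
In degrees: β = 8.516 × 180/π = 488°.

β_min ≈ 488°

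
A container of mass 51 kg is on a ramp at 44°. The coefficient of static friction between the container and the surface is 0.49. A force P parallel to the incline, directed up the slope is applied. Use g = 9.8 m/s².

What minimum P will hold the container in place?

P_min ≈ 171 N

The container tends to slide down (tan θ > μ_s), so at the point of impending slip friction acts up-slope at its limit: f = μ_s N.
P is parallel to the surface, so N = m g cos θ = 360 N.
Along the incline: P + μ_s N = m g sin θ, so P = 347 − 0.49×360 = 171 N.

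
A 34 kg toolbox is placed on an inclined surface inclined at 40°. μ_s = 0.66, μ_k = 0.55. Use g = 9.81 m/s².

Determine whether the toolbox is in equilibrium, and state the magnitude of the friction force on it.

N = m g cos θ = 256 N.
Down-slope weight component: m g sin θ = 214 N.
μ_s N = 169 N.
214 > 169 N, so it slides; kinetic friction f = μ_k N = 0.55×256 = 141 N.

f ≈ 141 N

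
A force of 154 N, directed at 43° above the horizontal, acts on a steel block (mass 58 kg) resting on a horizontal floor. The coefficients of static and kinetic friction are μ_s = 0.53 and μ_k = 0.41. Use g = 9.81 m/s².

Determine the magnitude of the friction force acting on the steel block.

f ≈ 113 N

The vertical component of P reduces the normal force: N = m g − P sin α = 569 − 105 = 464 N.
Horizontally, friction must balance P cos α = 112.6 N.
μ_s N = 0.53 × 464 = 245.9 N.
Since 112.6 N does not exceed the limit, the steel block stays at rest and f = 113 N.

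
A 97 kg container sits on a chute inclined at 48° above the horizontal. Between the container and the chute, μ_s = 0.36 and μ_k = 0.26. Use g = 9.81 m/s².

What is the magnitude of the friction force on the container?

The normal reaction is N = m g cos θ = 636.7 N.
For equilibrium along the incline, friction must balance the weight component: f = m g sin θ = 707.2 N up the slope.
Static friction can supply at most μ_s N = 229.2 N.
|707.2| exceeds 229.2 N, so the container slips down-slope; friction is kinetic, f = μ_k N = 0.26×636.7 = 166 N.

f ≈ 166 N (up the incline)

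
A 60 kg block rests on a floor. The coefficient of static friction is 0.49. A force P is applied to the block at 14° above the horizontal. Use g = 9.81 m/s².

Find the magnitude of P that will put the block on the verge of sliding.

N = m g − P sin α (the pull lifts the block).
At impending slip, P cos α = μ_s N = μ_s (m g − P sin α).
Solving: P (cos α + μ_s sin α) = μ_s m g → P = 0.49×589/(cos 14° + 0.49 sin 14°) = 288/1.089 = 265 N.

P ≈ 265 N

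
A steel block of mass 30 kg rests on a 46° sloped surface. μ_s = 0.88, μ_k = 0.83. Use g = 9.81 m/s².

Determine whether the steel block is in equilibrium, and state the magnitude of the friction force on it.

N = m g cos θ = 204 N.
Down-slope weight component: m g sin θ = 212 N.
μ_s N = 180 N.
212 > 180 N, so it slides; kinetic friction f = μ_k N = 0.83×204 = 170 N.

f ≈ 170 N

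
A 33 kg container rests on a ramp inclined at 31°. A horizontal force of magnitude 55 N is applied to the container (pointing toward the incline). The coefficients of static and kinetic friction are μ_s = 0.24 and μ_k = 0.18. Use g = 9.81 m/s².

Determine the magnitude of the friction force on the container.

f ≈ 55 N (up the incline)

Normal direction: N = m g cos θ + P sin θ = 305.8 N.
Along the incline, the net driving force (taking up-slope positive) is P cos θ − m g sin θ = 47.14 − 166.7 = -119.6 N, so equilibrium requires friction f = 119.6 N (up-slope).
Maximum static friction: μ_s N = 0.24 × 305.8 = 73.4 N.
|f_req| = 119.6 > 73.4 N → the container slides down the incline; f = μ_k N = 0.18 × 305.8 = 55 N.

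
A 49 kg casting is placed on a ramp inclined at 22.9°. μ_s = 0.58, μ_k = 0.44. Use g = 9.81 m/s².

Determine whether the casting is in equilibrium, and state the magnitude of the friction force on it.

N = m g cos θ = 443 N.
Down-slope weight component: m g sin θ = 187 N.
μ_s N = 257 N.
187 ≤ 257 N, so it stays put; friction = 187 N.

f ≈ 187 N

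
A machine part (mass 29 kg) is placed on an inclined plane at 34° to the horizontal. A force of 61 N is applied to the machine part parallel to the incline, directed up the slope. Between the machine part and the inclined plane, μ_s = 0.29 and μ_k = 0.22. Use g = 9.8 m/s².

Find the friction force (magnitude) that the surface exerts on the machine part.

Normal force: N = m g cos θ = 29 × 9.8 × cos 34° = 235.6 N.
Parallel to the incline, ΣF = 0 gives f = m g sin θ − P = 158.9 − 61 = 97.92 N (up-slope positive).
Maximum static friction available: μ_s N = 0.29 × 235.6 = 68.33 N.
Since |97.92| > 68.33 N, static friction cannot hold it; the machine part slides down the incline and kinetic friction applies: f = μ_k N = 0.22 × 235.6 = 51.8 N.

f ≈ 51.8 N (up the incline)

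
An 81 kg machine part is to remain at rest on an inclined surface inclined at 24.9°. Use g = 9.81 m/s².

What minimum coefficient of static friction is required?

μ_s,min ≈ 0.464

At the slip threshold m g sin θ = μ_s m g cos θ, so μ_s,min = tan θ.
μ_s,min = tan 24.9° = 0.464.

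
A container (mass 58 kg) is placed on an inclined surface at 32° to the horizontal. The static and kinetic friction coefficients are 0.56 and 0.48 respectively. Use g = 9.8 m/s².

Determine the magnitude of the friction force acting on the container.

The normal reaction is N = m g cos θ = 482 N.
Along the slope the weight component is m g sin θ = 301.2 N; friction must supply exactly this, acting up-slope.
Static friction can supply at most μ_s N = 269.9 N.
|301.2| exceeds 269.9 N, so the container slips down-slope; friction is kinetic, f = μ_k N = 0.48×482 = 231 N.

f ≈ 231 N (up the incline)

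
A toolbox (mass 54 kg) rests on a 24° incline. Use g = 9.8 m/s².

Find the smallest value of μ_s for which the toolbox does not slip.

μ_s,min ≈ 0.445

At the slip threshold m g sin θ = μ_s m g cos θ, so μ_s,min = tan θ.
μ_s,min = tan 24° = 0.445.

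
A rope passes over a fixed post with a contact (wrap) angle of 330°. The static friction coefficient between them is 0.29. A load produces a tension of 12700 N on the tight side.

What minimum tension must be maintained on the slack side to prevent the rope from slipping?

T_min ≈ 2390 N

Capstan equation at impending slip: T_tight/T_slack = e^{μβ}.
β = 330° = 5.76 rad; e^{μβ} = e^{0.29×5.76} = 5.314.
T_slack = T_tight / e^{μβ} = 12700 / 5.314 = 2390 N.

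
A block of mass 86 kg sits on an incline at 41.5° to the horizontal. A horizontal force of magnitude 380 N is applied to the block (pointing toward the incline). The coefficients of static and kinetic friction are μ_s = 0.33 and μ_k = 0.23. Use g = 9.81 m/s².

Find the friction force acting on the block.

f ≈ 274 N (up the incline)

Normal direction: N = m g cos θ + P sin θ = 883.7 N.
Parallel to the incline: P cos θ − m g sin θ = 284.6 − 559 = -274.4 N; the friction needed to balance this is 274.4 N acting up the slope.
The limit of static friction is μ_s N = 291.6 N.
Since 274.4 N is within the 291.6 N limit, the block stays put and friction is exactly 274 N.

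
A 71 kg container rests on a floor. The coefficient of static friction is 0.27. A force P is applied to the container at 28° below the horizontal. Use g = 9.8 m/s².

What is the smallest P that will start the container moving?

P ≈ 248 N

N = m g + P sin α (the push presses the container into the floor).
At impending slip, P cos α = μ_s N = μ_s (m g + P sin α).
Solving: P (cos α − μ_s sin α) = μ_s m g → P = 0.27×696/(cos 28° − 0.27 sin 28°) = 188/0.7562 = 248 N.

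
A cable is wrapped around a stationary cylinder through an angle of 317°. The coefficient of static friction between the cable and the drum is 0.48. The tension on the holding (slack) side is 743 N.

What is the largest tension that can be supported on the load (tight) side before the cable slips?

At impending slip the capstan equation gives T₂/T₁ = e^{μβ} with β in radians.
β = 317° × π/180 = 5.533 rad.
e^{μβ} = e^{0.48×5.533} = 14.23.
T₂ = T₁ · e^{μβ} = 743 × 14.23 = 10600 N.

T_max ≈ 10600 N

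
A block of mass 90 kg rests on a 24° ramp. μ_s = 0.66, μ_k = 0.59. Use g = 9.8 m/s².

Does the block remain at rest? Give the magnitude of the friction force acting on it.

N = m g cos θ = 806 N.
Down-slope weight component: m g sin θ = 359 N.
μ_s N = 532 N.
359 ≤ 532 N, so it stays put; friction = 359 N.

f ≈ 359 N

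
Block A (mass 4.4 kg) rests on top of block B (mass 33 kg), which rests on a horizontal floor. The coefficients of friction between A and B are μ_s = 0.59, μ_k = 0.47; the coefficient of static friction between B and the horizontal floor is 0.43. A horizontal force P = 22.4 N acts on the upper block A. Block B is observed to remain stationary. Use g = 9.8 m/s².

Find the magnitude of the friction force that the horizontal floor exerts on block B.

f ≈ 22.4 N

Normal force at the A–B interface: N₁ = m_A g = 43.12 N.
Maximum static friction on A from B: μ_s N₁ = 0.59×43.12 = 25.44 N.
Since P = 22.4 N ≤ 25.44 N, A does not slip on B; friction on A equals P = 22.4 N.
By Newton's third law B feels 22.4 N forward from A. With B stationary, the floor's static friction on B balances it: f₂ = 22.4 N (well within μ_s(m_A+m_B)g = 157.6 N).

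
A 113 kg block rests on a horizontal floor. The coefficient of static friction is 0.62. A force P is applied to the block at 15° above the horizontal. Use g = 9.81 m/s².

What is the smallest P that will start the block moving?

P ≈ 610 N

N = m g − P sin α (the pull lifts the block).
At impending slip, P cos α = μ_s N = μ_s (m g − P sin α).
Solving: P (cos α + μ_s sin α) = μ_s m g → P = 0.62×1110/(cos 15° + 0.62 sin 15°) = 687/1.126 = 610 N.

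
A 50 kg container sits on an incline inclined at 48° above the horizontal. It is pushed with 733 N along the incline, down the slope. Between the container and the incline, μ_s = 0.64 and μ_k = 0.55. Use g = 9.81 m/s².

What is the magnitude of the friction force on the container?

f ≈ 181 N (up the incline)

Normal force: N = m g cos θ = 50 × 9.81 × cos 48° = 328.2 N.
The friction needed for equilibrium is m g sin θ + P = 364.5 + 733 = 1098 N, measured positive up-slope.
The static-friction ceiling is μ_s N = 0.64 × 328.2 = 210.1 N.
Since |1098| > 210.1 N, static friction cannot hold it; the container slides down the incline and kinetic friction applies: f = μ_k N = 0.55 × 328.2 = 181 N.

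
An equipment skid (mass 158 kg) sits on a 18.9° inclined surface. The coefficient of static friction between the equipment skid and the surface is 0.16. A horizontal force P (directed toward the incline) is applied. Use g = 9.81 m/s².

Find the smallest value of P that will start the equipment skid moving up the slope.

P ≈ 824 N

At impending motion up the slope, friction acts down-slope at its limit: f = μ_s N.
Perpendicular to the incline: N = m g cos θ + P sin θ.
Along the incline: P cos θ = m g sin θ + μ_s N = m g sin θ + μ_s (m g cos θ + P sin θ).
Solving, P (cos θ − μ_s sin θ) = m g (sin θ + μ_s cos θ), so P = 158×9.81×(sin 18.9° + 0.16 cos 18.9°)/(cos 18.9° − 0.16 sin 18.9°) = 1550×0.4753/0.8943 = 824 N.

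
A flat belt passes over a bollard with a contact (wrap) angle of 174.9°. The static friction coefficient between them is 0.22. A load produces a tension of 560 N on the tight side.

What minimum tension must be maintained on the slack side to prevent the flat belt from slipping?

T_min ≈ 286 N

Capstan equation at impending slip: T_tight/T_slack = e^{μβ}.
β = 174.9° = 3.053 rad; e^{μβ} = e^{0.22×3.053} = 1.957.
T_slack = T_tight / e^{μβ} = 560 / 1.957 = 286 N.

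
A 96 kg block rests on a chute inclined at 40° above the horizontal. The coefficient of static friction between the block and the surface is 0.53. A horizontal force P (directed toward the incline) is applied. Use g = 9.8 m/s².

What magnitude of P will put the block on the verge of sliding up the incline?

At impending motion up the slope, friction acts down-slope at its limit: f = μ_s N.
Perpendicular to the incline: N = m g cos θ + P sin θ.
Along the incline: P cos θ = m g sin θ + μ_s N = m g sin θ + μ_s (m g cos θ + P sin θ).
Solving, P (cos θ − μ_s sin θ) = m g (sin θ + μ_s cos θ), so P = 96×9.8×(sin 40° + 0.53 cos 40°)/(cos 40° − 0.53 sin 40°) = 941×1.049/0.4254 = 2320 N.

P ≈ 2320 N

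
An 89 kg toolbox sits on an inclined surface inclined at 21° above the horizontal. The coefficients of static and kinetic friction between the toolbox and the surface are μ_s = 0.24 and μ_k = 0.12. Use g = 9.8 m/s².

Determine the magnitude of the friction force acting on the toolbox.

f ≈ 97.7 N (up the incline)

Perpendicular to the surface, N = m g cos θ = 89·9.8·cos 21° = 814.3 N.
For equilibrium along the incline, friction must balance the weight component: f = m g sin θ = 312.6 N up the slope.
Maximum static friction available: μ_s N = 0.24 × 814.3 = 195.4 N.
|312.6| exceeds 195.4 N, so the toolbox slips down-slope; friction is kinetic, f = μ_k N = 0.12×814.3 = 97.7 N.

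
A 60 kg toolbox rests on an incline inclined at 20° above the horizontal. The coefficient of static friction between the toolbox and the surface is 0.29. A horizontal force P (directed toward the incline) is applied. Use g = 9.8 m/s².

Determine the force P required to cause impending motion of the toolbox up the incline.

P ≈ 430 N

At impending motion up the slope, friction acts down-slope at its limit: f = μ_s N.
Perpendicular to the incline: N = m g cos θ + P sin θ.
Along the incline: P cos θ = m g sin θ + μ_s N = m g sin θ + μ_s (m g cos θ + P sin θ).
Solving, P (cos θ − μ_s sin θ) = m g (sin θ + μ_s cos θ), so P = 60×9.8×(sin 20° + 0.29 cos 20°)/(cos 20° − 0.29 sin 20°) = 588×0.6145/0.8405 = 430 N.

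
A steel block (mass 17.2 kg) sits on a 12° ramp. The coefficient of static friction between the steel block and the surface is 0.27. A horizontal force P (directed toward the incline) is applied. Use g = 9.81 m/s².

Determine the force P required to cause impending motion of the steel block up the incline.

P ≈ 86.4 N

At impending motion up the slope, friction acts down-slope at its limit: f = μ_s N.
Perpendicular to the incline: N = m g cos θ + P sin θ.
Along the incline: P cos θ = m g sin θ + μ_s N = m g sin θ + μ_s (m g cos θ + P sin θ).
Solving, P (cos θ − μ_s sin θ) = m g (sin θ + μ_s cos θ), so P = 17.2×9.81×(sin 12° + 0.27 cos 12°)/(cos 12° − 0.27 sin 12°) = 169×0.472/0.922 = 86.4 N.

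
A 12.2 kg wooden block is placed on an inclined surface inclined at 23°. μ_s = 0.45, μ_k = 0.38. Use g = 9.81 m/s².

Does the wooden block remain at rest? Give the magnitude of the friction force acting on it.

f ≈ 46.8 N

N = m g cos θ = 110 N.
Down-slope weight component: m g sin θ = 46.8 N.
μ_s N = 49.6 N.
46.8 ≤ 49.6 N, so it stays put; friction = 46.8 N.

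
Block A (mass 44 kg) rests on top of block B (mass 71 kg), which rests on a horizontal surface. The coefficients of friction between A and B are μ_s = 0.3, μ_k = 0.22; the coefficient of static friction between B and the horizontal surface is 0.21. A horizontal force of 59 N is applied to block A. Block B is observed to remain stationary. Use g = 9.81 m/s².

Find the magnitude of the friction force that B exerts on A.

f ≈ 59 N

Between the blocks, N₁ = m_A g = 431.6 N.
So the A–B interface can sustain at most μ_s N₁ = 129.5 N of static friction.
P = 59 N is within that limit, so A and B move together (both at rest); the A–B friction is simply f₁ = P = 59 N.
B experiences an equal 59 N forward from A (third law). B is in equilibrium, so the floor supplies f₂ = 59 N of static friction (limit μ_s(m_A+m_B)g = 236.9 N, not exceeded).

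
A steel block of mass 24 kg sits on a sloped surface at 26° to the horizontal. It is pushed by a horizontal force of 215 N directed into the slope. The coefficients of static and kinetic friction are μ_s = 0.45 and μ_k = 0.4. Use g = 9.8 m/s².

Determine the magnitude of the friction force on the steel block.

The horizontal push has a component P sin θ into the surface, so N = m g cos θ + P sin θ = 211.4 + 94.25 = 305.6 N.
Parallel to the incline: P cos θ − m g sin θ = 193.2 − 103.1 = 90.14 N; the friction needed to balance this is 90.14 N acting down the slope.
Maximum static friction: μ_s N = 0.45 × 305.6 = 137.5 N.
|f_req| = 90.14 ≤ 137.5 N → the steel block is in equilibrium; friction equals the required value.

f ≈ 90.1 N (down the incline)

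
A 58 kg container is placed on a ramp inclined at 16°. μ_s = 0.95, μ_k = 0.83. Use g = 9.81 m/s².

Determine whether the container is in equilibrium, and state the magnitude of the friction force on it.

f ≈ 157 N

N = m g cos θ = 547 N.
Down-slope weight component: m g sin θ = 157 N.
μ_s N = 520 N.
157 ≤ 520 N, so it stays put; friction = 157 N.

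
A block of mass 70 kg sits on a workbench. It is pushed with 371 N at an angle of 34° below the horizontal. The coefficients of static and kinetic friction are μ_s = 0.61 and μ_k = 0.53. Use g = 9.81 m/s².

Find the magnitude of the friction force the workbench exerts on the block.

Vertical equilibrium gives N = m g + P sin α = 894.2 N.
For equilibrium, f = P cos α = 371×cos 34° = 307.6 N.
μ_s N = 0.61 × 894.2 = 545.4 N.
Since 307.6 N does not exceed the limit, the block stays at rest and f = 308 N.

f ≈ 308 N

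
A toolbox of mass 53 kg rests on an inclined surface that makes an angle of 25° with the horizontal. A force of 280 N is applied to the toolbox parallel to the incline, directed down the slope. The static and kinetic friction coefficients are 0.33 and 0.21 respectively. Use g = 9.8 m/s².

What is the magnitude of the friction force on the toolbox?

The normal reaction is N = m g cos θ = 470.7 N.
Parallel to the incline, ΣF = 0 gives f = m g sin θ + P = 219.5 + 280 = 499.5 N (up-slope positive).
The static-friction ceiling is μ_s N = 0.33 × 470.7 = 155.3 N.
|499.5| exceeds 155.3 N, so the toolbox slips down-slope; friction is kinetic, f = μ_k N = 0.21×470.7 = 98.9 N.

f ≈ 98.9 N (up the incline)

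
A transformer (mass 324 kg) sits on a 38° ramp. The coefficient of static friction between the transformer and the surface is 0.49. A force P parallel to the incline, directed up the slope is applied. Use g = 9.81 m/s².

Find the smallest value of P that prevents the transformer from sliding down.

The transformer tends to slide down (tan θ > μ_s), so at the point of impending slip friction acts up-slope at its limit: f = μ_s N.
P is parallel to the surface, so N = m g cos θ = 2500 N.
Along the incline: P + μ_s N = m g sin θ, so P = 1960 − 0.49×2500 = 730 N.

P_min ≈ 730 N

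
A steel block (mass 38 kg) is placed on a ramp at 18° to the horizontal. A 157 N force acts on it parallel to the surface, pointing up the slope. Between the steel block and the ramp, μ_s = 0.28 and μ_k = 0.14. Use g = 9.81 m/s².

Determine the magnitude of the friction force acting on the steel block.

Perpendicular to the surface, N = m g cos θ = 38·9.81·cos 18° = 354.5 N.
Parallel to the incline, ΣF = 0 gives f = m g sin θ − P = 115.2 − 157 = -41.8 N (up-slope positive).
Static friction can supply at most μ_s N = 99.27 N.
Since |-41.8| ≤ 99.27 N, the steel block remains in static equilibrium and friction takes exactly the required value.

f ≈ 41.8 N (down the incline)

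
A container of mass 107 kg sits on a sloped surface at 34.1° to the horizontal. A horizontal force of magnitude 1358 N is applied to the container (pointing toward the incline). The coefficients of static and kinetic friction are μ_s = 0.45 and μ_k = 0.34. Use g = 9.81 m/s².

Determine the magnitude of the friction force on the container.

Normal direction: N = m g cos θ + P sin θ = 1631 N.
Parallel to the incline: P cos θ − m g sin θ = 1125 − 588.5 = 536 N; the friction needed to balance this is 536 N acting down the slope.
Maximum static friction: μ_s N = 0.45 × 1631 = 733.7 N.
Since 536 N is within the 733.7 N limit, the container stays put and friction is exactly 536 N.

f ≈ 536 N (down the incline)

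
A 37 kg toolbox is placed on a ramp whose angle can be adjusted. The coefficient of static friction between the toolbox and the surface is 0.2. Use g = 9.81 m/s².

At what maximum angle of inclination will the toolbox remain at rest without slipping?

θ_max ≈ 11.3°

At the slip threshold, m g sin θ = μ_s · m g cos θ, so tan θ = μ_s.
θ_max = arctan(0.2) = 11.3°.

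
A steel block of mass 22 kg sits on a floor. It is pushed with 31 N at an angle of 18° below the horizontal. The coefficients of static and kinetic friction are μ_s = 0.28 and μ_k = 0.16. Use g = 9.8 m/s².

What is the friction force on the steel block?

f ≈ 29.5 N

N = m g + P sin α = 215.6 + 31×sin 18° = 225.2 N.
For equilibrium, f = P cos α = 31×cos 18° = 29.48 N.
The static-friction limit is μ_s N = 63.05 N.
29.48 ≤ 63.05 N → static; friction equals the required 29.5 N.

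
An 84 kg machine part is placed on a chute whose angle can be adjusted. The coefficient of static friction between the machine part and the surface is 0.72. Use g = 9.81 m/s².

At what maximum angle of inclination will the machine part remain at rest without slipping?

θ_max ≈ 35.8°

At the slip threshold, m g sin θ = μ_s · m g cos θ, so tan θ = μ_s.
θ_max = arctan(0.72) = 35.8°.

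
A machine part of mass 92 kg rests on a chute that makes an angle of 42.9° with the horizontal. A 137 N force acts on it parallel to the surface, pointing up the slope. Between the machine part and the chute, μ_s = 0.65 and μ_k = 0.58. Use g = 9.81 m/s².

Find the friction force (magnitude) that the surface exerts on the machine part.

Perpendicular to the surface, N = m g cos θ = 92·9.81·cos 42.9° = 661.1 N.
Parallel to the incline, ΣF = 0 gives f = m g sin θ − P = 614.4 − 137 = 477.4 N (up-slope positive).
Static friction can supply at most μ_s N = 429.7 N.
Since |477.4| > 429.7 N, static friction cannot hold it; the machine part slides down the incline and kinetic friction applies: f = μ_k N = 0.58 × 661.1 = 383 N.

f ≈ 383 N (up the incline)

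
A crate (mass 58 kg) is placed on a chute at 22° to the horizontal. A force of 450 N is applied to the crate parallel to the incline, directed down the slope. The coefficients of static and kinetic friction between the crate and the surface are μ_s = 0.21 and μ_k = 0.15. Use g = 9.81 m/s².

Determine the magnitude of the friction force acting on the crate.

Perpendicular to the surface, N = m g cos θ = 58·9.81·cos 22° = 527.5 N.
The friction needed for equilibrium is m g sin θ + P = 213.1 + 450 = 663.1 N, measured positive up-slope.
The static-friction ceiling is μ_s N = 0.21 × 527.5 = 110.8 N.
|663.1| exceeds 110.8 N, so the crate slips down-slope; friction is kinetic, f = μ_k N = 0.15×527.5 = 79.1 N.

f ≈ 79.1 N (up the incline)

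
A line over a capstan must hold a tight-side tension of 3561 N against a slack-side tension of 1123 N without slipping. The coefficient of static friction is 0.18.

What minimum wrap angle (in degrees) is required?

β_min ≈ 367°

T₂/T₁ = e^{μβ} → β = ln(T₂/T₁)/μ.
β = ln(3561/1123)/0.18 = 1.154/0.18 = 6.411 rad.
In degrees: β = 6.411 × 180/π = 367°.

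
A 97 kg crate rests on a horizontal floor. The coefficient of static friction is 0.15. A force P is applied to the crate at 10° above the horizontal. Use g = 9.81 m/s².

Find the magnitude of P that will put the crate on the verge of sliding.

N = m g − P sin α (the pull lifts the crate).
At impending slip, P cos α = μ_s N = μ_s (m g − P sin α).
Solving: P (cos α + μ_s sin α) = μ_s m g → P = 0.15×952/(cos 10° + 0.15 sin 10°) = 143/1.011 = 141 N.

P ≈ 141 N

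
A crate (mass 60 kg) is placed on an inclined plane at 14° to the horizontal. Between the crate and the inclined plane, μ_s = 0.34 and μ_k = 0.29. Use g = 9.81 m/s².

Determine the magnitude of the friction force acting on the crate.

f ≈ 142 N (up the incline)

Perpendicular to the surface, N = m g cos θ = 60·9.81·cos 14° = 571.1 N.
For equilibrium along the incline, friction must balance the weight component: f = m g sin θ = 142.4 N up the slope.
Static friction can supply at most μ_s N = 194.2 N.
Since |142.4| ≤ 194.2 N, static friction is sufficient; f equals the required value, not μ_s N.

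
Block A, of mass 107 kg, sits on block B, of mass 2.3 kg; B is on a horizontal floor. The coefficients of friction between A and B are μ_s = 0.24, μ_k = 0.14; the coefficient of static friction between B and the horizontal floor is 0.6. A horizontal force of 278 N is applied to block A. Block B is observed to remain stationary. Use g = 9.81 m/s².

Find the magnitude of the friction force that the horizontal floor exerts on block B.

The normal force B exerts on A is simply A's weight, N₁ = 1050 N.
So the A–B interface can sustain at most μ_s N₁ = 251.9 N of static friction.
P = 278 N exceeds that limit, so A slips over B and the interface friction becomes kinetic: f₁ = μ_k N₁ = 0.14×1050 = 147 N.
By Newton's third law B feels 147 N forward from A. With B stationary, the floor's static friction on B balances it: f₂ = 147 N (well within μ_s(m_A+m_B)g = 643.3 N).

f ≈ 147 N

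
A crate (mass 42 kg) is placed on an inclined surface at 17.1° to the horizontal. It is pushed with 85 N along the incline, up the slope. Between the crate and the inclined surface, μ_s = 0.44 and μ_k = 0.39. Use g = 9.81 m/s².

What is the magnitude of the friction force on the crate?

f ≈ 36.2 N (up the incline)

Perpendicular to the surface, N = m g cos θ = 42·9.81·cos 17.1° = 393.8 N.
Parallel to the incline, ΣF = 0 gives f = m g sin θ − P = 121.2 − 85 = 36.15 N (up-slope positive).
Maximum static friction available: μ_s N = 0.44 × 393.8 = 173.3 N.
Since |36.15| ≤ 173.3 N, static friction is sufficient; f equals the required value, not μ_s N.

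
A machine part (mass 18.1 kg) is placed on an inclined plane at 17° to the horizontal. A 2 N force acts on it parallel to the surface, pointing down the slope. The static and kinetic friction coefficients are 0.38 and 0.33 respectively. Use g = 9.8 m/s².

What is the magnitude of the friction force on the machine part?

Normal force: N = m g cos θ = 18.1 × 9.8 × cos 17° = 169.6 N.
The friction needed for equilibrium is m g sin θ + P = 51.86 + 2 = 53.86 N, measured positive up-slope.
Maximum static friction available: μ_s N = 0.38 × 169.6 = 64.46 N.
Since |53.86| ≤ 64.46 N, the machine part remains in static equilibrium and friction takes exactly the required value.

f ≈ 53.9 N (up the incline)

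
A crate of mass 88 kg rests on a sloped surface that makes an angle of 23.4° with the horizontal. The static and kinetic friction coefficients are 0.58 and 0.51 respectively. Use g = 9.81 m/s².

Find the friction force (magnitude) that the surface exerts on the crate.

The normal reaction is N = m g cos θ = 792.3 N.
Along the slope the weight component is m g sin θ = 342.8 N; friction must supply exactly this, acting up-slope.
Maximum static friction available: μ_s N = 0.58 × 792.3 = 459.5 N.
Since |342.8| ≤ 459.5 N, static friction is sufficient; f equals the required value, not μ_s N.

f ≈ 343 N (up the incline)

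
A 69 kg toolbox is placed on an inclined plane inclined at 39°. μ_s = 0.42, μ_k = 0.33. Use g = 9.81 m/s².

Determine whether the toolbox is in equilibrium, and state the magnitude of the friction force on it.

N = m g cos θ = 526 N.
Down-slope weight component: m g sin θ = 426 N.
μ_s N = 221 N.
426 > 221 N, so it slides; kinetic friction f = μ_k N = 0.33×526 = 174 N.

f ≈ 174 N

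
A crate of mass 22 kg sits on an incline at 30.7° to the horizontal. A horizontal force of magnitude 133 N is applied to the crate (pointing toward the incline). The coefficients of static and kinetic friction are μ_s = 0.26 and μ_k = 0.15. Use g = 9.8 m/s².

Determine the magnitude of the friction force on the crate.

f ≈ 4.29 N (down the incline)

The horizontal push has a component P sin θ into the surface, so N = m g cos θ + P sin θ = 185.4 + 67.9 = 253.3 N.
Along the incline, the net driving force (taking up-slope positive) is P cos θ − m g sin θ = 114.4 − 110.1 = 4.287 N, so equilibrium requires friction f = -4.287 N (down-slope).
Maximum static friction: μ_s N = 0.26 × 253.3 = 65.85 N.
|f_req| = 4.287 ≤ 65.85 N → the crate is in equilibrium; friction equals the required value.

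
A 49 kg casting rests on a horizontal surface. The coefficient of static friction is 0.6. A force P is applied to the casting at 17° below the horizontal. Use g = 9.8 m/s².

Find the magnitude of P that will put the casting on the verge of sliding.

N = m g + P sin α (the push presses the casting into the horizontal surface).
At impending slip, P cos α = μ_s N = μ_s (m g + P sin α).
Solving: P (cos α − μ_s sin α) = μ_s m g → P = 0.6×480/(cos 17° − 0.6 sin 17°) = 288/0.7809 = 369 N.

P ≈ 369 N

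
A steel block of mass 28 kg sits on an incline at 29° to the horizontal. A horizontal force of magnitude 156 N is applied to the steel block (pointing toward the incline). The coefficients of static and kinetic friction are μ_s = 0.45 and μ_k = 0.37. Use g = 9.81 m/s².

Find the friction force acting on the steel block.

Normal direction: N = m g cos θ + P sin θ = 315.9 N.
Along the incline, the net driving force (taking up-slope positive) is P cos θ − m g sin θ = 136.4 − 133.2 = 3.273 N, so equilibrium requires friction f = -3.273 N (down-slope).
Maximum static friction: μ_s N = 0.45 × 315.9 = 142.1 N.
|f_req| = 3.273 ≤ 142.1 N → the steel block is in equilibrium; friction equals the required value.

f ≈ 3.27 N (down the incline)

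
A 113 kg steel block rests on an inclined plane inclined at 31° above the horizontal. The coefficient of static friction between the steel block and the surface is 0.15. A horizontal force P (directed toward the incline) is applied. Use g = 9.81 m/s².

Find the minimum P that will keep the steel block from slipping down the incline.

P_min ≈ 458 N

The steel block tends to slide down (tan θ > μ_s), so at the point of impending slip friction acts up-slope at its limit: f = μ_s N.
Perpendicular to the incline: N = m g cos θ + P sin θ.
Along the incline: P cos θ + μ_s N = m g sin θ, i.e. P cos θ + μ_s (m g cos θ + P sin θ) = m g sin θ.
Solving, P (cos θ + μ_s sin θ) = m g (sin θ − μ_s cos θ), so P = 1110×0.3865/0.9344 = 458 N.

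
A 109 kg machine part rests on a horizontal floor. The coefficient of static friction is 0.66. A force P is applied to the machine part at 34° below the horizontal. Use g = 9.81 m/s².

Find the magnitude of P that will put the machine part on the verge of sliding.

N = m g + P sin α (the push presses the machine part into the horizontal floor).
At impending slip, P cos α = μ_s N = μ_s (m g + P sin α).
Solving: P (cos α − μ_s sin α) = μ_s m g → P = 0.66×1070/(cos 34° − 0.66 sin 34°) = 706/0.46 = 1530 N.

P ≈ 1530 N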